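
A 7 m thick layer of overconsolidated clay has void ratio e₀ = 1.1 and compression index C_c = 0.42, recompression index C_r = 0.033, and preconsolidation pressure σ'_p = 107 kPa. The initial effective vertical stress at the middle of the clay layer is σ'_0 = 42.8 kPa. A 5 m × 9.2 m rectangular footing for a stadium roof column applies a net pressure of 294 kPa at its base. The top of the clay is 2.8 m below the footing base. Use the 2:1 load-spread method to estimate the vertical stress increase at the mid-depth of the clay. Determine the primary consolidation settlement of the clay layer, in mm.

Mid-depth of clay below the footing base: z = 2.8 + 7/2 = 6.3 m.
Stress increase at mid-clay by the 2:1 spreading method:
Δσ = qBL/((B+z)(L+z)) = 294×5×9.2/((5+6.3)(9.2+6.3)) = 77.214 kPa
Final effective stress: σ'_f = 42.8 + 77.214 = 120.01 kPa.
σ'_f = 120.01 > σ'_p = 107 kPa, so the stress path crosses the preconsolidation pressure — recompression up to σ'_p, then virgin compression beyond:
S_c = H/(1+e₀)·[C_r·log₁₀(σ'_p/σ'_0) + C_c·log₁₀(σ'_f/σ'_p)]
    = 7/2.1 × [0.033×log₁₀(107/42.8) + 0.42×log₁₀(120.01/107)]
    = 3.3333 × [0.013132 + 0.02093] = 0.1135 m

S_c ≈ 114 mm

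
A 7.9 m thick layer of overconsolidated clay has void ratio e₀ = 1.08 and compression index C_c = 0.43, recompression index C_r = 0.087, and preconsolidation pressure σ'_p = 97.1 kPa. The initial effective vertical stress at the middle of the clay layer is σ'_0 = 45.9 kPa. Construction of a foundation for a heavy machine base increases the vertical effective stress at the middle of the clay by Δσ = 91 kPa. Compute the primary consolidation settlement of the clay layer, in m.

S_c ≈ 0.351 m

Final effective stress: σ'_f = 45.9 + 91 = 136.9 kPa.
σ'_f = 136.9 > σ'_p = 97.1 kPa, so the stress path crosses the preconsolidation pressure — recompression up to σ'_p, then virgin compression beyond:
S_c = H/(1+e₀)·[C_r·log₁₀(σ'_p/σ'_0) + C_c·log₁₀(σ'_f/σ'_p)]
    = 7.9/2.08 × [0.087×log₁₀(97.1/45.9) + 0.43×log₁₀(136.9/97.1)]
    = 3.7981 × [0.02831 + 0.064149] = 0.3512 m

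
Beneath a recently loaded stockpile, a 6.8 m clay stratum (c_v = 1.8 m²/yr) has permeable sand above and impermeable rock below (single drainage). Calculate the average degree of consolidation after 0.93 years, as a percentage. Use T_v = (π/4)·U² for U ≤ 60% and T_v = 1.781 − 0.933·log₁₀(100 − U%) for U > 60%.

U ≈ 21.5 %

Drainage path length: H_d = H = 6.8 m (single drainage).
T_v = c_v·t/H_d² = 1.8×0.93/6.8² = 0.036202.
T_v = 0.036202 corresponds to the U ≤ 60% branch:
U = √(4T_v/π) = 0.2147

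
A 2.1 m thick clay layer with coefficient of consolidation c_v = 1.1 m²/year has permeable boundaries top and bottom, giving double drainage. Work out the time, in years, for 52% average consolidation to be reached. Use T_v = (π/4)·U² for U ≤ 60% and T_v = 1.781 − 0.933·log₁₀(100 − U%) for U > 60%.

Drainage path length: H_d = H/2 = 1.05 m (double drainage).
U ≤ 60%: T_v = (π/4)·U² = (π/4)×0.52² = 0.21237.
t = T_v·H_d²/c_v = 0.21237×1.05²/1.1 = 0.2129 years.

t ≈ 0.213 years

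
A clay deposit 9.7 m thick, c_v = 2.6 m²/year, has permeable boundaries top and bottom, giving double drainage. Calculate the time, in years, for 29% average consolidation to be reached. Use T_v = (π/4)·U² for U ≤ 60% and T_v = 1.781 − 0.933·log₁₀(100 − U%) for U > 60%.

t ≈ 0.598 years

Drainage path length: H_d = H/2 = 4.85 m (double drainage).
U ≤ 60%: T_v = (π/4)·U² = (π/4)×0.29² = 0.066052.
t = T_v·H_d²/c_v = 0.066052×4.85²/2.6 = 0.5976 years.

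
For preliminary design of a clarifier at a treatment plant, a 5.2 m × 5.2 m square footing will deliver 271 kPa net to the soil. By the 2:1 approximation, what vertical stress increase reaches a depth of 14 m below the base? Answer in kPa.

Δσ_z ≈ 19.9 kPa

By the 2:1 method the load spreads at 1 horizontal : 2 vertical, so at depth z the loaded area has grown by z in each plan dimension:
Δσ = qBL/((B+z)(L+z)) = 271×5.2×5.2/((5.2+14)(5.2+14)) = 19.878 kPa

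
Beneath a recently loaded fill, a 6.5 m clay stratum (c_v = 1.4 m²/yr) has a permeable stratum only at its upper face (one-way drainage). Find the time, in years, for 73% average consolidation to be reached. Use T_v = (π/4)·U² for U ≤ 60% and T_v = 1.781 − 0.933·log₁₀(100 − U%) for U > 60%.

Drainage path length: H_d = H = 6.5 m (single drainage).
U > 60%: T_v = 1.781 − 0.933·log₁₀(100 − 73) = 0.44554.
t = T_v·H_d²/c_v = 0.44554×6.5²/1.4 = 13.45 years.

t ≈ 13.4 years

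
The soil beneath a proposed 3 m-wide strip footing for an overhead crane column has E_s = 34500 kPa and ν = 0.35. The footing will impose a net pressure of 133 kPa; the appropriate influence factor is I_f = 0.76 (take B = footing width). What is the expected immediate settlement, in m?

Immediate (elastic) settlement: S_e = q·B·(1−ν²)/E_s · I_f.
S_e = 133 × 3 × (1 − 0.35²) / 34500 × 0.76
    = 133 × 3 × 0.8775 / 34500 × 0.76
    = 0.007713 m

S_e ≈ 0.00771 m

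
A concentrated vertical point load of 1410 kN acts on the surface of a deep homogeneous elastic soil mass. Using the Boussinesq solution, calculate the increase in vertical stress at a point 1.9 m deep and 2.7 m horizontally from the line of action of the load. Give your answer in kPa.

Δσ_z ≈ 11.8 kPa

Boussinesq vertical stress below a point load on an elastic half-space:
Δσ_z = 3P/(2πz²) · [1 + (r/z)²]^(−5/2)
r/z = 2.7/1.9 = 1.4211; [1+(r/z)²]^(−5/2) = 0.063125.
Δσ_z = 3×1410/(2π×1.9²) × 0.063125 = 186.49 × 0.063125 = 11.77 kPa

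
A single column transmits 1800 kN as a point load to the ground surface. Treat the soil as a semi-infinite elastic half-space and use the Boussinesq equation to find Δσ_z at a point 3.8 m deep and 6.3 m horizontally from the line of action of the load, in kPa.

Boussinesq vertical stress below a point load on an elastic half-space:
Δσ_z = 3P/(2πz²) · [1 + (r/z)²]^(−5/2)
r/z = 6.3/3.8 = 1.6579; [1+(r/z)²]^(−5/2) = 0.036756.
Δσ_z = 3×1800/(2π×3.8²) × 0.036756 = 59.518 × 0.036756 = 2.188 kPa

Δσ_z ≈ 2.19 kPa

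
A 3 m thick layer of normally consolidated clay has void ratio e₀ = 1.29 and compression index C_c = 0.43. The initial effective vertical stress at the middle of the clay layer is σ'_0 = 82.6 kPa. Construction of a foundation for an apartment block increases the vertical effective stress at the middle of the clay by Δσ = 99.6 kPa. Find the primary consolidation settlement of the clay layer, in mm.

S_c ≈ 194 mm

Final effective stress: σ'_f = σ'_0 + Δσ = 82.6 + 99.6 = 182.2 kPa.
Normally consolidated clay, so the full stress increment lies on the virgin compression line:
S_c = C_c·H/(1+e₀)·log₁₀(σ'_f/σ'_0) = 0.43×3/(1+1.29)×log₁₀(182.2/82.6)
    = 0.56332 × 0.34357 = 0.1935 m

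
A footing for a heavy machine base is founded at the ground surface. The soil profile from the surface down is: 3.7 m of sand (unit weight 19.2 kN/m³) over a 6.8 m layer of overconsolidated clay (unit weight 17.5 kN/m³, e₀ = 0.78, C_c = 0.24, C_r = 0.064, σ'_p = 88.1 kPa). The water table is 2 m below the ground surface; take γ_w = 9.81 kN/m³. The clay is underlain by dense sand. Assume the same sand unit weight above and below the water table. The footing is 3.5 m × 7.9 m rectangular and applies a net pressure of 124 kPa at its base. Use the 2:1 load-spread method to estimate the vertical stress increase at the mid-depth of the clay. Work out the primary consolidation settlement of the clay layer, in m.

S_c ≈ 0.0682 m

Mid-depth of clay below the ground surface: z = 3.7 + 6.8/2 = 7.1 m.
Total vertical stress at mid-clay: σ_v = 19.2×3.7 + 17.5×3.4 = 130.54 kPa.
Pore pressure: u = 9.81×(7.1 − 2) = 50.031 kPa.
Initial effective stress: σ'_0 = σ_v − u = 130.54 − 50.031 = 80.509 kPa.
Stress increase at mid-clay by the 2:1 spreading method:
Δσ = qBL/((B+z)(L+z)) = 124×3.5×7.9/((3.5+7.1)(7.9+7.1)) = 21.564 kPa
Final effective stress: σ'_f = 80.509 + 21.564 = 102.07 kPa.
σ'_f = 102.07 > σ'_p = 88.1 kPa, so the stress path crosses the preconsolidation pressure — recompression up to σ'_p, then virgin compression beyond:
S_c = H/(1+e₀)·[C_r·log₁₀(σ'_p/σ'_0) + C_c·log₁₀(σ'_f/σ'_p)]
    = 6.8/1.78 × [0.064×log₁₀(88.1/80.509) + 0.24×log₁₀(102.07/88.1)]
    = 3.8202 × [0.0025044 + 0.015341] = 0.06817 m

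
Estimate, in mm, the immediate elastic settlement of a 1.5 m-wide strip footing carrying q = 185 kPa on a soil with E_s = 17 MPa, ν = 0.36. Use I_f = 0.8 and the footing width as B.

S_e ≈ 11.4 mm

Immediate (elastic) settlement: S_e = q·B·(1−ν²)/E_s · I_f.
E_s = 17 MPa = 17000 kPa.
S_e = 185 × 1.5 × (1 − 0.36²) / 17000 × 0.8
    = 185 × 1.5 × 0.8704 / 17000 × 0.8
    = 0.01137 m = 11.37 mm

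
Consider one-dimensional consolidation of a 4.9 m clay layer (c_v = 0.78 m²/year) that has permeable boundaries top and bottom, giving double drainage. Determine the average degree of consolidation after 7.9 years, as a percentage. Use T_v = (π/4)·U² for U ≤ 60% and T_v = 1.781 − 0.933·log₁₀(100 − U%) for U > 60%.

U ≈ 93.6 %

Drainage path length: H_d = H/2 = 2.45 m (double drainage).
T_v = c_v·t/H_d² = 0.78×7.9/2.45² = 1.0266.
T_v = 1.0266 corresponds to the U > 60% branch:
U = 1 − 10^((1.781 − T_v)/0.933)/100 = 0.9356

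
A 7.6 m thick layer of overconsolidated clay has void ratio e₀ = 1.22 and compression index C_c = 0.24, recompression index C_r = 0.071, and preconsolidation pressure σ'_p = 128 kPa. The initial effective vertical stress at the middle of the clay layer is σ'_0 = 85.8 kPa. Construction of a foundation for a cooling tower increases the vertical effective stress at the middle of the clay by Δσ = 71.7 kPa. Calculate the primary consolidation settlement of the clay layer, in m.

Final effective stress: σ'_f = 85.8 + 71.7 = 157.5 kPa.
σ'_f = 157.5 > σ'_p = 128 kPa, so the stress path crosses the preconsolidation pressure — recompression up to σ'_p, then virgin compression beyond:
S_c = H/(1+e₀)·[C_r·log₁₀(σ'_p/σ'_0) + C_c·log₁₀(σ'_f/σ'_p)]
    = 7.6/2.22 × [0.071×log₁₀(128/85.8) + 0.24×log₁₀(157.5/128)]
    = 3.4234 × [0.012334 + 0.021617] = 0.1162 m

S_c ≈ 0.116 m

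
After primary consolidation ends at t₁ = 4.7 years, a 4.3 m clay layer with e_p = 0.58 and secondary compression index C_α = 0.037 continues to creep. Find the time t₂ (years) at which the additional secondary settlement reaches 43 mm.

S_s = C_α·H/(1+e_p)·log₁₀(t₂/t₁) ⇒ log₁₀(t₂/t₁) = S_s·(1+e_p)/(C_α·H).
log₁₀(t₂/t₁) = 0.043 × (1+0.58) / (0.037×4.3) = 0.427
t₂ = t₁ × 10^0.427 = 4.7 × 2.673 = 12.56 years

t₂ ≈ 12.6 years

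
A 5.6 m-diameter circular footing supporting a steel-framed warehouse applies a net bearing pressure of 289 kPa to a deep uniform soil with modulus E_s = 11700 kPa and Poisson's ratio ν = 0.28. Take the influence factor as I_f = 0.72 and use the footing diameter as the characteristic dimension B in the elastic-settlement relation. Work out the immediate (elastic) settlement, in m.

S_e ≈ 0.0918 m

Immediate (elastic) settlement: S_e = q·B·(1−ν²)/E_s · I_f.
S_e = 289 × 5.6 × (1 − 0.28²) / 11700 × 0.72
    = 289 × 5.6 × 0.9216 / 11700 × 0.72
    = 0.09179 m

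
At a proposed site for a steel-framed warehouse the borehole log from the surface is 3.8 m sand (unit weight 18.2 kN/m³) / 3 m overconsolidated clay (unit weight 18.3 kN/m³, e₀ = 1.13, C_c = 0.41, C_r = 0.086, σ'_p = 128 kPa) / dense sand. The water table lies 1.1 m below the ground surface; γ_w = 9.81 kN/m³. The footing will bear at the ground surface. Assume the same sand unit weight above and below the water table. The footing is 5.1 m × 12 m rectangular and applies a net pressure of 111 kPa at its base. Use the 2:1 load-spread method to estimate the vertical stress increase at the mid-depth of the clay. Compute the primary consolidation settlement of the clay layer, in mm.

S_c ≈ 27.3 mm

Mid-depth of clay below the ground surface: z = 3.8 + 3/2 = 5.3 m.
Total vertical stress at mid-clay: σ_v = 18.2×3.8 + 18.3×1.5 = 96.61 kPa.
Pore pressure: u = 9.81×(5.3 − 1.1) = 41.202 kPa.
Initial effective stress: σ'_0 = σ_v − u = 96.61 − 41.202 = 55.408 kPa.
Stress increase at mid-clay by the 2:1 spreading method:
Δσ = qBL/((B+z)(L+z)) = 111×5.1×12/((5.1+5.3)(12+5.3)) = 37.757 kPa
Final effective stress: σ'_f = 55.408 + 37.757 = 93.165 kPa.
σ'_f = 93.165 ≤ σ'_p = 128 kPa, so the clay remains overconsolidated and only the recompression index applies:
S_c = C_r·H/(1+e₀)·log₁₀(σ'_f/σ'_0) = 0.086×3/2.13×log₁₀(93.165/55.408)
    = 0.12113 × 0.22568 = 0.02734 m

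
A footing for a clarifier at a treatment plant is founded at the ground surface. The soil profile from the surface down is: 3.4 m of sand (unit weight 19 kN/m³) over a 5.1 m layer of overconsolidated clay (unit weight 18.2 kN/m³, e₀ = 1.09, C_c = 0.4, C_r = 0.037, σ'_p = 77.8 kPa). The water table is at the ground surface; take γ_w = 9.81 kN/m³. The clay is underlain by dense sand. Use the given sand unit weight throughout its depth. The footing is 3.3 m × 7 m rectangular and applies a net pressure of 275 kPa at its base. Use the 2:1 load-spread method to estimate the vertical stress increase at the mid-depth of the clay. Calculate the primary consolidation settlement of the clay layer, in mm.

S_c ≈ 145 mm

Mid-depth of clay below the ground surface: z = 3.4 + 5.1/2 = 5.95 m.
Total vertical stress at mid-clay: σ_v = 19×3.4 + 18.2×2.55 = 111.01 kPa.
Pore pressure: u = 9.81×(5.95 − 0) = 58.37 kPa.
Initial effective stress: σ'_0 = σ_v − u = 111.01 − 58.37 = 52.64 kPa.
Stress increase at mid-clay by the 2:1 spreading method:
Δσ = qBL/((B+z)(L+z)) = 275×3.3×7/((3.3+5.95)(7+5.95)) = 53.031 kPa
Final effective stress: σ'_f = 52.64 + 53.031 = 105.67 kPa.
σ'_f = 105.67 > σ'_p = 77.8 kPa, so the stress path crosses the preconsolidation pressure — recompression up to σ'_p, then virgin compression beyond:
S_c = H/(1+e₀)·[C_r·log₁₀(σ'_p/σ'_0) + C_c·log₁₀(σ'_f/σ'_p)]
    = 5.1/2.09 × [0.037×log₁₀(77.8/52.64) + 0.4×log₁₀(105.67/77.8)]
    = 2.4402 × [0.0062776 + 0.053189] = 0.1451 m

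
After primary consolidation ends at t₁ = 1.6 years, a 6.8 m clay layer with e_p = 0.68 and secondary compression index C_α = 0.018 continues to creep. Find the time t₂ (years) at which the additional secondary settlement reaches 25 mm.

t₂ ≈ 3.53 years

S_s = C_α·H/(1+e_p)·log₁₀(t₂/t₁) ⇒ log₁₀(t₂/t₁) = S_s·(1+e_p)/(C_α·H).
log₁₀(t₂/t₁) = 0.025 × (1+0.68) / (0.018×6.8) = 0.3431
t₂ = t₁ × 10^0.3431 = 1.6 × 2.204 = 3.526 years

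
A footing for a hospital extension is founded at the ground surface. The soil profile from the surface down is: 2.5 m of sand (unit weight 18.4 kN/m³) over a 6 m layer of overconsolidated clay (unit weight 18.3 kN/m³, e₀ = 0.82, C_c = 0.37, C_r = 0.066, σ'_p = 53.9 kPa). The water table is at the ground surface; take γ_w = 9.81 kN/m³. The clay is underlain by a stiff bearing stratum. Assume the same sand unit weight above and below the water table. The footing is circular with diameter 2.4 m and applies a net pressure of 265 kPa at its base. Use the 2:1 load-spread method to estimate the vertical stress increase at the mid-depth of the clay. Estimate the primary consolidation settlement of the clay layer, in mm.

S_c ≈ 162 mm

Mid-depth of clay below the ground surface: z = 2.5 + 6/2 = 5.5 m.
Total vertical stress at mid-clay: σ_v = 18.4×2.5 + 18.3×3 = 100.9 kPa.
Pore pressure: u = 9.81×(5.5 − 0) = 53.955 kPa.
Initial effective stress: σ'_0 = σ_v − u = 100.9 − 53.955 = 46.945 kPa.
Stress increase at mid-clay by the 2:1 spreading method:
Δσ ≈ qD²/(D+z)² = 265×2.4²/(2.4+5.5)² = 24.458 kPa
Final effective stress: σ'_f = 46.945 + 24.458 = 71.403 kPa.
σ'_f = 71.403 > σ'_p = 53.9 kPa, so the stress path crosses the preconsolidation pressure — recompression up to σ'_p, then virgin compression beyond:
S_c = H/(1+e₀)·[C_r·log₁₀(σ'_p/σ'_0) + C_c·log₁₀(σ'_f/σ'_p)]
    = 6/1.82 × [0.066×log₁₀(53.9/46.945) + 0.37×log₁₀(71.403/53.9)]
    = 3.2967 × [0.00396 + 0.045187] = 0.162 m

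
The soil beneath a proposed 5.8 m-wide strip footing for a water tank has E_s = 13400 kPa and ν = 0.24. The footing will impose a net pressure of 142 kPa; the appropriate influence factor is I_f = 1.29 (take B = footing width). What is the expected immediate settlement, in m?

Immediate (elastic) settlement: S_e = q·B·(1−ν²)/E_s · I_f.
S_e = 142 × 5.8 × (1 − 0.24²) / 13400 × 1.29
    = 142 × 5.8 × 0.9424 / 13400 × 1.29
    = 0.07472 m

S_e ≈ 0.0747 m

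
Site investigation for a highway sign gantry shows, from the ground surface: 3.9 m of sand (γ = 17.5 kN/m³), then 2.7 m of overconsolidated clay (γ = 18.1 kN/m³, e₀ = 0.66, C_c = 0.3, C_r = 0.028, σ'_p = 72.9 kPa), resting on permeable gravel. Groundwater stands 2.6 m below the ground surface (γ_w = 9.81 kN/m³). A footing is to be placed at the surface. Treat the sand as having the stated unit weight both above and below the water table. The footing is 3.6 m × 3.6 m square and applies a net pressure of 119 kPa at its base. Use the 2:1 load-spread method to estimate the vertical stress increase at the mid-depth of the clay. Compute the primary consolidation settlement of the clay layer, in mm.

Mid-depth of clay below the ground surface: z = 3.9 + 2.7/2 = 5.25 m.
Total vertical stress at mid-clay: σ_v = 17.5×3.9 + 18.1×1.35 = 92.685 kPa.
Pore pressure: u = 9.81×(5.25 − 2.6) = 25.997 kPa.
Initial effective stress: σ'_0 = σ_v − u = 92.685 − 25.997 = 66.688 kPa.
Stress increase at mid-clay by the 2:1 spreading method:
Δσ = qBL/((B+z)(L+z)) = 119×3.6×3.6/((3.6+5.25)(3.6+5.25)) = 19.691 kPa
Final effective stress: σ'_f = 66.688 + 19.691 = 86.379 kPa.
σ'_f = 86.379 > σ'_p = 72.9 kPa, so the stress path crosses the preconsolidation pressure — recompression up to σ'_p, then virgin compression beyond:
S_c = H/(1+e₀)·[C_r·log₁₀(σ'_p/σ'_0) + C_c·log₁₀(σ'_f/σ'_p)]
    = 2.7/1.66 × [0.028×log₁₀(72.9/66.688) + 0.3×log₁₀(86.379/72.9)]
    = 1.6265 × [0.001083 + 0.022104] = 0.03771 m

S_c ≈ 37.7 mm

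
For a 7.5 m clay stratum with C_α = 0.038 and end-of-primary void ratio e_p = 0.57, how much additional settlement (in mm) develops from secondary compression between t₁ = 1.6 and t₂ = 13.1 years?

S_s ≈ 166 mm

Secondary compression: S_s = C_α·H/(1+e_p)·log₁₀(t₂/t₁)
S_s = 0.038×7.5/(1+0.57)×log₁₀(13.1/1.6)
    = 0.1815 × 0.9132 = 0.1658 m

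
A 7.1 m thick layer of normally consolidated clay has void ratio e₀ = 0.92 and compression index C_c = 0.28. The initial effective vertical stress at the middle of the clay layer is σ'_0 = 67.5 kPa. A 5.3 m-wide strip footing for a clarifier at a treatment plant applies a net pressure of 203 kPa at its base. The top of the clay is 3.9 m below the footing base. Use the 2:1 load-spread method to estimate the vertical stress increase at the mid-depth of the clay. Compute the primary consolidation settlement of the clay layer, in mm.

S_c ≈ 365 mm

Mid-depth of clay below the footing base: z = 3.9 + 7.1/2 = 7.45 m.
Stress increase at mid-clay by the 2:1 spreading method:
Δσ = qB/(B+z) = 203×5.3/(5.3+7.45) = 84.384 kPa
Final effective stress: σ'_f = σ'_0 + Δσ = 67.5 + 84.384 = 151.88 kPa.
Normally consolidated clay, so the full stress increment lies on the virgin compression line:
S_c = C_c·H/(1+e₀)·log₁₀(σ'_f/σ'_0) = 0.28×7.1/(1+0.92)×log₁₀(151.88/67.5)
    = 1.0354 × 0.3522 = 0.3647 m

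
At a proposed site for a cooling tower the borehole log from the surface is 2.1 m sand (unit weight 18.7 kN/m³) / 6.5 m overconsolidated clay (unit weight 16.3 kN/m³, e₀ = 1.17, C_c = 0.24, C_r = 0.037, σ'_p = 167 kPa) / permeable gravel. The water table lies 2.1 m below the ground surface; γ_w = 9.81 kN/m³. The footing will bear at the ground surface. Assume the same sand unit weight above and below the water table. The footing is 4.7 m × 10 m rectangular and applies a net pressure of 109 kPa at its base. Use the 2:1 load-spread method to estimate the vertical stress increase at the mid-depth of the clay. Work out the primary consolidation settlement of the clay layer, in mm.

S_c ≈ 21.1 mm

Mid-depth of clay below the ground surface: z = 2.1 + 6.5/2 = 5.35 m.
Total vertical stress at mid-clay: σ_v = 18.7×2.1 + 16.3×3.25 = 92.245 kPa.
Pore pressure: u = 9.81×(5.35 − 2.1) = 31.883 kPa.
Initial effective stress: σ'_0 = σ_v − u = 92.245 − 31.883 = 60.362 kPa.
Stress increase at mid-clay by the 2:1 spreading method:
Δσ = qBL/((B+z)(L+z)) = 109×4.7×10/((4.7+5.35)(10+5.35)) = 33.209 kPa
Final effective stress: σ'_f = 60.362 + 33.209 = 93.571 kPa.
σ'_f = 93.571 ≤ σ'_p = 167 kPa, so the clay remains overconsolidated and only the recompression index applies:
S_c = C_r·H/(1+e₀)·log₁₀(σ'_f/σ'_0) = 0.037×6.5/2.17×log₁₀(93.571/60.362)
    = 0.11083 × 0.19038 = 0.0211 m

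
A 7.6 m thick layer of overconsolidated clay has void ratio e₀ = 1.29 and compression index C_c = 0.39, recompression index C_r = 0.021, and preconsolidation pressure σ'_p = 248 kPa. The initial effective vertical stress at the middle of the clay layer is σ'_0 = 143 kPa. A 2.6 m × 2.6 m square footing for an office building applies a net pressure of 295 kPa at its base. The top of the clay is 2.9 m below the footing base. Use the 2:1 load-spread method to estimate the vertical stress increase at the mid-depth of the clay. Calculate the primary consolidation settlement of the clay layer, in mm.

Mid-depth of clay below the footing base: z = 2.9 + 7.6/2 = 6.7 m.
Stress increase at mid-clay by the 2:1 spreading method:
Δσ = qBL/((B+z)(L+z)) = 295×2.6×2.6/((2.6+6.7)(2.6+6.7)) = 23.057 kPa
Final effective stress: σ'_f = 143 + 23.057 = 166.06 kPa.
σ'_f = 166.06 ≤ σ'_p = 248 kPa, so the clay remains overconsolidated and only the recompression index applies:
S_c = C_r·H/(1+e₀)·log₁₀(σ'_f/σ'_0) = 0.021×7.6/2.29×log₁₀(166.06/143)
    = 0.069695 × 0.064929 = 0.004525 m

S_c ≈ 4.53 mm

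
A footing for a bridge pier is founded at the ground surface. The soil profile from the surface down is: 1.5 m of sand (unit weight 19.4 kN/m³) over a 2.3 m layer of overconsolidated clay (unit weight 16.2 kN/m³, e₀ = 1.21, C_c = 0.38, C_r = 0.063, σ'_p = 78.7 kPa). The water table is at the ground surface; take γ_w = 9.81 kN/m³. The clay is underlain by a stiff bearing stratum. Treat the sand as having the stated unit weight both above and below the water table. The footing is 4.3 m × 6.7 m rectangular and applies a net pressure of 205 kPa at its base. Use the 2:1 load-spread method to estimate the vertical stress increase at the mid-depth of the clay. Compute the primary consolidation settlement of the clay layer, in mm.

Mid-depth of clay below the ground surface: z = 1.5 + 2.3/2 = 2.65 m.
Total vertical stress at mid-clay: σ_v = 19.4×1.5 + 16.2×1.15 = 47.73 kPa.
Pore pressure: u = 9.81×(2.65 − 0) = 25.997 kPa.
Initial effective stress: σ'_0 = σ_v − u = 47.73 − 25.997 = 21.733 kPa.
Stress increase at mid-clay by the 2:1 spreading method:
Δσ = qBL/((B+z)(L+z)) = 205×4.3×6.7/((4.3+2.65)(6.7+2.65)) = 90.887 kPa
Final effective stress: σ'_f = 21.733 + 90.887 = 112.62 kPa.
σ'_f = 112.62 > σ'_p = 78.7 kPa, so the stress path crosses the preconsolidation pressure — recompression up to σ'_p, then virgin compression beyond:
S_c = H/(1+e₀)·[C_r·log₁₀(σ'_p/σ'_0) + C_c·log₁₀(σ'_f/σ'_p)]
    = 2.3/2.21 × [0.063×log₁₀(78.7/21.733) + 0.38×log₁₀(112.62/78.7)]
    = 1.0407 × [0.035208 + 0.059144] = 0.09819 m

S_c ≈ 98.2 mm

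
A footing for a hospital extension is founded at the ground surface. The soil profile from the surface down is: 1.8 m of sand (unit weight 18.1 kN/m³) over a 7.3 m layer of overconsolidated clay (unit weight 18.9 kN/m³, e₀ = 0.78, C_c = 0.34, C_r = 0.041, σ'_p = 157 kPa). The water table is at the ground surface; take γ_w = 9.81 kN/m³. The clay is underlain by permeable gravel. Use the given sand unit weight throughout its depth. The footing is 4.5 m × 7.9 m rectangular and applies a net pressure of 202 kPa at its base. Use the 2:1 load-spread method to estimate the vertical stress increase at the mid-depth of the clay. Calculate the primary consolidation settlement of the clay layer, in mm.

Mid-depth of clay below the ground surface: z = 1.8 + 7.3/2 = 5.45 m.
Total vertical stress at mid-clay: σ_v = 18.1×1.8 + 18.9×3.65 = 101.56 kPa.
Pore pressure: u = 9.81×(5.45 − 0) = 53.465 kPa.
Initial effective stress: σ'_0 = σ_v − u = 101.56 − 53.465 = 48.095 kPa.
Stress increase at mid-clay by the 2:1 spreading method:
Δσ = qBL/((B+z)(L+z)) = 202×4.5×7.9/((4.5+5.45)(7.9+5.45)) = 54.061 kPa
Final effective stress: σ'_f = 48.095 + 54.061 = 102.16 kPa.
σ'_f = 102.16 ≤ σ'_p = 157 kPa, so the clay remains overconsolidated and only the recompression index applies:
S_c = C_r·H/(1+e₀)·log₁₀(σ'_f/σ'_0) = 0.041×7.3/1.78×log₁₀(102.16/48.095)
    = 0.16815 × 0.32718 = 0.05501 m

S_c ≈ 55 mm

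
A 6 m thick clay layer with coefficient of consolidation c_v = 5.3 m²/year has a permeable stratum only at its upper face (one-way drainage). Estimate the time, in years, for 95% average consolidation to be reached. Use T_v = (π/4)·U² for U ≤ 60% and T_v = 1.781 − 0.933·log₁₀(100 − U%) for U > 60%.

t ≈ 7.67 years

Drainage path length: H_d = H = 6 m (single drainage).
U > 60%: T_v = 1.781 − 0.933·log₁₀(100 − 95) = 1.1289.
t = T_v·H_d²/c_v = 1.1289×6²/5.3 = 7.668 years.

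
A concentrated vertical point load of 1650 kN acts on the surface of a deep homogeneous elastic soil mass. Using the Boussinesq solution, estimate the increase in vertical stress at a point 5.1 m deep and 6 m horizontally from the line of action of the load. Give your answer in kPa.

Δσ_z ≈ 3.45 kPa

Boussinesq vertical stress below a point load on an elastic half-space:
Δσ_z = 3P/(2πz²) · [1 + (r/z)²]^(−5/2)
r/z = 6/5.1 = 1.1765; [1+(r/z)²]^(−5/2) = 0.11395.
Δσ_z = 3×1650/(2π×5.1²) × 0.11395 = 30.289 × 0.11395 = 3.451 kPa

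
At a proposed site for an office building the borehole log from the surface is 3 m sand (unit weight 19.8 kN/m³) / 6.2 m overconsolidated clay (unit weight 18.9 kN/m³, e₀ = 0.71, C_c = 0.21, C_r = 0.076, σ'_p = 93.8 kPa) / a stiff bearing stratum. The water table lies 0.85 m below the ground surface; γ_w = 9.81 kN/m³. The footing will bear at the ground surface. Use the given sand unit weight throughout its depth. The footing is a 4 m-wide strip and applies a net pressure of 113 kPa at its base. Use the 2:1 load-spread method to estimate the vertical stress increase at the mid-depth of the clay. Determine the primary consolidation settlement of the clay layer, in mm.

S_c ≈ 97.6 mm

Mid-depth of clay below the ground surface: z = 3 + 6.2/2 = 6.1 m.
Total vertical stress at mid-clay: σ_v = 19.8×3 + 18.9×3.1 = 117.99 kPa.
Pore pressure: u = 9.81×(6.1 − 0.85) = 51.503 kPa.
Initial effective stress: σ'_0 = σ_v − u = 117.99 − 51.503 = 66.487 kPa.
Stress increase at mid-clay by the 2:1 spreading method:
Δσ = qB/(B+z) = 113×4/(4+6.1) = 44.752 kPa
Final effective stress: σ'_f = 66.487 + 44.752 = 111.24 kPa.
σ'_f = 111.24 > σ'_p = 93.8 kPa, so the stress path crosses the preconsolidation pressure — recompression up to σ'_p, then virgin compression beyond:
S_c = H/(1+e₀)·[C_r·log₁₀(σ'_p/σ'_0) + C_c·log₁₀(σ'_f/σ'_p)]
    = 6.2/1.71 × [0.076×log₁₀(93.8/66.487) + 0.21×log₁₀(111.24/93.8)]
    = 3.6257 × [0.011359 + 0.015552] = 0.09757 m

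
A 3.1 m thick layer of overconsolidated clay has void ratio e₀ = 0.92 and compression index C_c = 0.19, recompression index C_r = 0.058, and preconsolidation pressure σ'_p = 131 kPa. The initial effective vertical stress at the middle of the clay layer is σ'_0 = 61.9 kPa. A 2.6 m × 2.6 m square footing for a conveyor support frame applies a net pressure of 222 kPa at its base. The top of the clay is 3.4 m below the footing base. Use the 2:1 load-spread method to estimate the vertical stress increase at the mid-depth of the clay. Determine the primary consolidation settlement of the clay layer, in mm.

Mid-depth of clay below the footing base: z = 3.4 + 3.1/2 = 4.95 m.
Stress increase at mid-clay by the 2:1 spreading method:
Δσ = qBL/((B+z)(L+z)) = 222×2.6×2.6/((2.6+4.95)(2.6+4.95)) = 26.327 kPa
Final effective stress: σ'_f = 61.9 + 26.327 = 88.227 kPa.
σ'_f = 88.227 ≤ σ'_p = 131 kPa, so the clay remains overconsolidated and only the recompression index applies:
S_c = C_r·H/(1+e₀)·log₁₀(σ'_f/σ'_0) = 0.058×3.1/1.92×log₁₀(88.227/61.9)
    = 0.093647 × 0.15391 = 0.01441 m

S_c ≈ 14.4 mm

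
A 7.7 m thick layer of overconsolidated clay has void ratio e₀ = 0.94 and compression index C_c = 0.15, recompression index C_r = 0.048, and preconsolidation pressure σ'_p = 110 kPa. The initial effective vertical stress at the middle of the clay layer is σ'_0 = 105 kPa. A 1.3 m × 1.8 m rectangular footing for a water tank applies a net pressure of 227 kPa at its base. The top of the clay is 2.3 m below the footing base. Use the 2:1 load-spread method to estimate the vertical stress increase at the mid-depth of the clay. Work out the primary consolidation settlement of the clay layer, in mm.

S_c ≈ 13 mm

Mid-depth of clay below the footing base: z = 2.3 + 7.7/2 = 6.15 m.
Stress increase at mid-clay by the 2:1 spreading method:
Δσ = qBL/((B+z)(L+z)) = 227×1.3×1.8/((1.3+6.15)(1.8+6.15)) = 8.9685 kPa
Final effective stress: σ'_f = 105 + 8.9685 = 113.97 kPa.
σ'_f = 113.97 > σ'_p = 110 kPa, so the stress path crosses the preconsolidation pressure — recompression up to σ'_p, then virgin compression beyond:
S_c = H/(1+e₀)·[C_r·log₁₀(σ'_p/σ'_0) + C_c·log₁₀(σ'_f/σ'_p)]
    = 7.7/1.94 × [0.048×log₁₀(110/105) + 0.15×log₁₀(113.97/110)]
    = 3.9691 × [0.00096976 + 0.0023097] = 0.01302 m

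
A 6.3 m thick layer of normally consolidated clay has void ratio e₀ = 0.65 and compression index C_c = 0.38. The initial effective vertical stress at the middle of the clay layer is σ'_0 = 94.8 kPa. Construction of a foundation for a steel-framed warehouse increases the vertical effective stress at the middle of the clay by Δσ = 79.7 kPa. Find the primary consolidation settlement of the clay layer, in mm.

S_c ≈ 384 mm

Final effective stress: σ'_f = σ'_0 + Δσ = 94.8 + 79.7 = 174.5 kPa.
Normally consolidated clay, so the full stress increment lies on the virgin compression line:
S_c = C_c·H/(1+e₀)·log₁₀(σ'_f/σ'_0) = 0.38×6.3/(1+0.65)×log₁₀(174.5/94.8)
    = 1.4509 × 0.26499 = 0.3845 m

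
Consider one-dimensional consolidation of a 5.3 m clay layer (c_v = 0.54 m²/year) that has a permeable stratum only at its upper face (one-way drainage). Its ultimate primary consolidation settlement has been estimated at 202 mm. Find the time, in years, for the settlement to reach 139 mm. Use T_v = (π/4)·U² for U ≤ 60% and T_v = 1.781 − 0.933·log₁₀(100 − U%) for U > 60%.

Drainage path length: H_d = H = 5.3 m (single drainage).
U = S(t)/S_ult = 139/202 = 0.6881.
U > 60%: T_v = 1.781 − 0.933·log₁₀(100 − 68.812) = 0.38711.
t = T_v·H_d²/c_v = 0.38711×5.3²/0.54 = 20.14 years.

t ≈ 20.1 years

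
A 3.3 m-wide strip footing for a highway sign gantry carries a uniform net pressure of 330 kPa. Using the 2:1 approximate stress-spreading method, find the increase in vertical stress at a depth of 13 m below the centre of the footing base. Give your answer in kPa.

Δσ_z ≈ 66.8 kPa

By the 2:1 method the load spreads at 1 horizontal : 2 vertical, so at depth z the loaded area has grown by z in each plan dimension:
Δσ = qB/(B+z) = 330×3.3/(3.3+13) = 66.81 kPa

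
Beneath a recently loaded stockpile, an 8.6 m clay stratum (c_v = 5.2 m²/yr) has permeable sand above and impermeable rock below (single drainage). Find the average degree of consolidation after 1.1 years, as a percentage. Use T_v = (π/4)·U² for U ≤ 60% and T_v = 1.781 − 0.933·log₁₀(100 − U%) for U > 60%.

Drainage path length: H_d = H = 8.6 m (single drainage).
T_v = c_v·t/H_d² = 5.2×1.1/8.6² = 0.077339.
T_v = 0.077339 corresponds to the U ≤ 60% branch:
U = √(4T_v/π) = 0.3138

U ≈ 31.4 %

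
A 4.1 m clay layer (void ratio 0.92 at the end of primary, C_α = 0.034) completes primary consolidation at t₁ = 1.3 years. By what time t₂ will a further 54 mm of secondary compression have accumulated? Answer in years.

S_s = C_α·H/(1+e_p)·log₁₀(t₂/t₁) ⇒ log₁₀(t₂/t₁) = S_s·(1+e_p)/(C_α·H).
log₁₀(t₂/t₁) = 0.054 × (1+0.92) / (0.034×4.1) = 0.7438
t₂ = t₁ × 10^0.7438 = 1.3 × 5.543 = 7.206 years

t₂ ≈ 7.21 years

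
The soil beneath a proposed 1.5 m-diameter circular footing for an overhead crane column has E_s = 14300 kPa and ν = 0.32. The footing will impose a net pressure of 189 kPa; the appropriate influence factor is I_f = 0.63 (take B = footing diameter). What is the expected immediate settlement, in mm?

S_e ≈ 11.2 mm

Immediate (elastic) settlement: S_e = q·B·(1−ν²)/E_s · I_f.
S_e = 189 × 1.5 × (1 − 0.32²) / 14300 × 0.63
    = 189 × 1.5 × 0.8976 / 14300 × 0.63
    = 0.01121 m = 11.21 mm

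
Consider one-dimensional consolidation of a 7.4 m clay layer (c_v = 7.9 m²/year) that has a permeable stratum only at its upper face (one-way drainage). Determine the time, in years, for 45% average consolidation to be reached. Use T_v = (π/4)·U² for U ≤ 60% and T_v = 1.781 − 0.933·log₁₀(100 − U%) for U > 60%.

t ≈ 1.1 years

Drainage path length: H_d = H = 7.4 m (single drainage).
U ≤ 60%: T_v = (π/4)·U² = (π/4)×0.45² = 0.15904.
t = T_v·H_d²/c_v = 0.15904×7.4²/7.9 = 1.102 years.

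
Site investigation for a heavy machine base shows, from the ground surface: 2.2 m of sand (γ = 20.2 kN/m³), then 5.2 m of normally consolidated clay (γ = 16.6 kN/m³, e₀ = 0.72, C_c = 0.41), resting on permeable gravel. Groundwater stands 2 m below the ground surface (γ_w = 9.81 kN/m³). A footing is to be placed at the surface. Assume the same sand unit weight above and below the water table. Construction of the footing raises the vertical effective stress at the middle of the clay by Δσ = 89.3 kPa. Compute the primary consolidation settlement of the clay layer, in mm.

Mid-depth of clay below the ground surface: z = 2.2 + 5.2/2 = 4.8 m.
Total vertical stress at mid-clay: σ_v = 20.2×2.2 + 16.6×2.6 = 87.6 kPa.
Pore pressure: u = 9.81×(4.8 − 2) = 27.468 kPa.
Initial effective stress: σ'_0 = σ_v − u = 87.6 − 27.468 = 60.132 kPa.
Final effective stress: σ'_f = σ'_0 + Δσ = 60.132 + 89.3 = 149.43 kPa.
Normally consolidated clay, so the full stress increment lies on the virgin compression line:
S_c = C_c·H/(1+e₀)·log₁₀(σ'_f/σ'_0) = 0.41×5.2/(1+0.72)×log₁₀(149.43/60.132)
    = 1.2395 × 0.39533 = 0.49 m

S_c ≈ 490 mm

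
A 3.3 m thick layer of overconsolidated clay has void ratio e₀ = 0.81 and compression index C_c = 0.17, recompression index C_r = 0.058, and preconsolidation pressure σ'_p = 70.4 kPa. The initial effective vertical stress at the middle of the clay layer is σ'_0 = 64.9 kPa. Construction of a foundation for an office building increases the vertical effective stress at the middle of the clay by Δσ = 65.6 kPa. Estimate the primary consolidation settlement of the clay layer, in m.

Final effective stress: σ'_f = 64.9 + 65.6 = 130.5 kPa.
σ'_f = 130.5 > σ'_p = 70.4 kPa, so the stress path crosses the preconsolidation pressure — recompression up to σ'_p, then virgin compression beyond:
S_c = H/(1+e₀)·[C_r·log₁₀(σ'_p/σ'_0) + C_c·log₁₀(σ'_f/σ'_p)]
    = 3.3/1.81 × [0.058×log₁₀(70.4/64.9) + 0.17×log₁₀(130.5/70.4)]
    = 1.8232 × [0.002049 + 0.045566] = 0.08681 m

S_c ≈ 0.0868 m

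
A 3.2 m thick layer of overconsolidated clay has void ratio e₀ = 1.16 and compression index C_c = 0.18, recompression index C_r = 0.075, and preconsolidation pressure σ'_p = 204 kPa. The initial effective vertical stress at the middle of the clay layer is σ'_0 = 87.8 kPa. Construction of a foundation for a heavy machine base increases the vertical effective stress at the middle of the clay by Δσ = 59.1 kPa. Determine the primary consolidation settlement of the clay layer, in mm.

Final effective stress: σ'_f = 87.8 + 59.1 = 146.9 kPa.
σ'_f = 146.9 ≤ σ'_p = 204 kPa, so the clay remains overconsolidated and only the recompression index applies:
S_c = C_r·H/(1+e₀)·log₁₀(σ'_f/σ'_0) = 0.075×3.2/2.16×log₁₀(146.9/87.8)
    = 0.11111 × 0.22353 = 0.02484 m

S_c ≈ 24.8 mm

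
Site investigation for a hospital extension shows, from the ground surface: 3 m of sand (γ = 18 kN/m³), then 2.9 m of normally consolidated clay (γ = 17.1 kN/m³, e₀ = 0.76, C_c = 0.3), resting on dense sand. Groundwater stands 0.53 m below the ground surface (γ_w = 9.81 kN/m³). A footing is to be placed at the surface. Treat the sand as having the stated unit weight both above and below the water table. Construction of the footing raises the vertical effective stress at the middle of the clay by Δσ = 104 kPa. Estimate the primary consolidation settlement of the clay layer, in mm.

S_c ≈ 274 mm

Mid-depth of clay below the ground surface: z = 3 + 2.9/2 = 4.45 m.
Total vertical stress at mid-clay: σ_v = 18×3 + 17.1×1.45 = 78.795 kPa.
Pore pressure: u = 9.81×(4.45 − 0.53) = 38.455 kPa.
Initial effective stress: σ'_0 = σ_v − u = 78.795 − 38.455 = 40.34 kPa.
Final effective stress: σ'_f = σ'_0 + Δσ = 40.34 + 104 = 144.34 kPa.
Normally consolidated clay, so the full stress increment lies on the virgin compression line:
S_c = C_c·H/(1+e₀)·log₁₀(σ'_f/σ'_0) = 0.3×2.9/(1+0.76)×log₁₀(144.34/40.34)
    = 0.49432 × 0.55365 = 0.2737 m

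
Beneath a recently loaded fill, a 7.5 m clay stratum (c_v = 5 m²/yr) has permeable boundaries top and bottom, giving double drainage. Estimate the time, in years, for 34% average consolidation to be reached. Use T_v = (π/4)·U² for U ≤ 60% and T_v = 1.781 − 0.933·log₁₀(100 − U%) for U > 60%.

t ≈ 0.255 years

Drainage path length: H_d = H/2 = 3.75 m (double drainage).
U ≤ 60%: T_v = (π/4)·U² = (π/4)×0.34² = 0.090792.
t = T_v·H_d²/c_v = 0.090792×3.75²/5 = 0.2554 years.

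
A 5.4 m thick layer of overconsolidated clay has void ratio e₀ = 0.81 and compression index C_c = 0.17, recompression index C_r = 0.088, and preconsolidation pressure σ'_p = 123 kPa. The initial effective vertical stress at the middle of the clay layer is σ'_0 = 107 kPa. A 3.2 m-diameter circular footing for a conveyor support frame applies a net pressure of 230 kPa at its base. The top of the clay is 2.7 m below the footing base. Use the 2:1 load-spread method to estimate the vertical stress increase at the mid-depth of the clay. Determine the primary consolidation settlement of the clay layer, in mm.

Mid-depth of clay below the footing base: z = 2.7 + 5.4/2 = 5.4 m.
Stress increase at mid-clay by the 2:1 spreading method:
Δσ ≈ qD²/(D+z)² = 230×3.2²/(3.2+5.4)² = 31.844 kPa
Final effective stress: σ'_f = 107 + 31.844 = 138.84 kPa.
σ'_f = 138.84 > σ'_p = 123 kPa, so the stress path crosses the preconsolidation pressure — recompression up to σ'_p, then virgin compression beyond:
S_c = H/(1+e₀)·[C_r·log₁₀(σ'_p/σ'_0) + C_c·log₁₀(σ'_f/σ'_p)]
    = 5.4/1.81 × [0.088×log₁₀(123/107) + 0.17×log₁₀(138.84/123)]
    = 2.9834 × [0.0053259 + 0.0089436] = 0.04257 m

S_c ≈ 42.6 mm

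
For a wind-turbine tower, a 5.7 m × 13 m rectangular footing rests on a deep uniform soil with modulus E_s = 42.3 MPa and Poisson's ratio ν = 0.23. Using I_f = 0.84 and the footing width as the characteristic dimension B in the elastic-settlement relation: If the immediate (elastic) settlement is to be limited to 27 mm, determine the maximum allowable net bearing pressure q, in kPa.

q ≈ 252 kPa

E_s = 42.3 MPa = 42300 kPa.
S_e = q·B·(1−ν²)/E_s · I_f  ⇒  q = S_e·E_s / (B·(1−ν²)·I_f).
q = 0.027 × 42300 / (5.7 × 0.9471 × 0.84) = 251.9 kPa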